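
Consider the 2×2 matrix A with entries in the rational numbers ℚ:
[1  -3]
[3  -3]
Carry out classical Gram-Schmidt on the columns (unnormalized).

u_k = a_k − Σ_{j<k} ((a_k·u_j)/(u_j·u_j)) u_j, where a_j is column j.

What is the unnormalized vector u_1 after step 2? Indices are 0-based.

u_1 = (-9/5, 3/5)

Step 1: u_0 = a_0 = (1, 3).
Step 2: u_1 = a_1 − (-6/5)·u_0 = (-9/5, 3/5).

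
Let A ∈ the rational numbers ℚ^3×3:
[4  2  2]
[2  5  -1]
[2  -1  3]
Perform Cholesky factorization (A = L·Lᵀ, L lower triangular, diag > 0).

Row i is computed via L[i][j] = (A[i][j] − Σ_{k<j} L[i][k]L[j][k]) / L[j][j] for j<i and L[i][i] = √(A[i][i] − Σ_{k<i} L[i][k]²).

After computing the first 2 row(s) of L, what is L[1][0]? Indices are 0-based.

L[1][0] = 1

Step 1: L[0][0] = √(4) = 2.
  L[1][0] = (2) / L[0][0] = 1.
Step 2: L[1][1] = √(4) = 2.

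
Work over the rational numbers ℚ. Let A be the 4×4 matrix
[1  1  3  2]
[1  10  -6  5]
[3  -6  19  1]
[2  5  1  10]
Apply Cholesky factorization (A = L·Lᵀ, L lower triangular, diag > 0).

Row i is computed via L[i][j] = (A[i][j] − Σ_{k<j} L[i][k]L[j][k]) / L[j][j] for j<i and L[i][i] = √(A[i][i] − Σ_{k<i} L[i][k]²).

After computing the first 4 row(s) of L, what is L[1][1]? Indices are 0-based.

Step 1: L[0][0] = √(1) = 1.
  L[1][0] = (1) / L[0][0] = 1.
Step 2: L[1][1] = √(9) = 3.
  L[2][0] = (3) / L[0][0] = 3.
  L[2][1] = (-9) / L[1][1] = -3.
Step 3: L[2][2] = √(1) = 1.
  L[3][0] = (2) / L[0][0] = 2.
  L[3][1] = (3) / L[1][1] = 1.
  L[3][2] = (-2) / L[2][2] = -2.
Step 4: L[3][3] = √(1) = 1.

L[1][1] = 3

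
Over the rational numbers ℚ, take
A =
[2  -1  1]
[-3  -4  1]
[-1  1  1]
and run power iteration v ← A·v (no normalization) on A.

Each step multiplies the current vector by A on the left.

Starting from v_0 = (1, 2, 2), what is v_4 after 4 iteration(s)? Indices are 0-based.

v_4 = (179, 788, -170)

v_0 = (1, 2, 2).
v_1 = A·v_0 = (2, -9, 3).
v_2 = A·v_1 = (16, 33, -8).
v_3 = A·v_2 = (-9, -188, 9).
v_4 = A·v_3 = (179, 788, -170).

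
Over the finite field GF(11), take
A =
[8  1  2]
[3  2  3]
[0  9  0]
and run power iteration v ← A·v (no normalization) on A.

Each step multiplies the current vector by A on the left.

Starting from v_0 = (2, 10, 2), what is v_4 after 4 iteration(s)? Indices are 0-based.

v_0 = (2, 10, 2).
v_1 = A·v_0 = (8, 10, 2).
v_2 = A·v_1 = (1, 6, 2).
v_3 = A·v_2 = (7, 10, 10).
v_4 = A·v_3 = (9, 5, 2).

v_4 = (9, 5, 2)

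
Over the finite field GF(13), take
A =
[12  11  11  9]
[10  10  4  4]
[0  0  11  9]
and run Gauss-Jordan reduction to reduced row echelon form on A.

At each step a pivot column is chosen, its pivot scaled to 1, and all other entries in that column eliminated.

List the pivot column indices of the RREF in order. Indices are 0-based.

pivot columns: 0, 1, 2

pivot(0,0)=12: scale R0 → (1, 2, 2, 4)
  clear (1,0): R1 −= (10)R0 → (0, 3, 10, 3)
pivot(1,1)=3: scale R1 → (0, 1, 12, 1)
  clear (0,1): R0 −= (2)R1 → (1, 0, 4, 2)
pivot(2,2)=11: scale R2 → (0, 0, 1, 2)
  clear (0,2): R0 −= (4)R2 → (1, 0, 0, 7)
  clear (1,2): R1 −= (12)R2 → (0, 1, 0, 3)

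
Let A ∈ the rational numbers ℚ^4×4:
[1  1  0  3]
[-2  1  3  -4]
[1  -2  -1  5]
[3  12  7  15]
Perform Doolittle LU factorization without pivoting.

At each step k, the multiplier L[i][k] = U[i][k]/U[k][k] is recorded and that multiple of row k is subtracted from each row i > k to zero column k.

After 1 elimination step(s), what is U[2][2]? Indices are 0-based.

U[2][2] = -1

[col 0] pivot 1
  R1 -= -2*R0 → (0, 3, 3, 2)  (L[1][0] := -2)
  R2 -= 1*R0 → (0, -3, -1, 2)  (L[2][0] := 1)
  R3 -= 3*R0 → (0, 9, 7, 6)  (L[3][0] := 3)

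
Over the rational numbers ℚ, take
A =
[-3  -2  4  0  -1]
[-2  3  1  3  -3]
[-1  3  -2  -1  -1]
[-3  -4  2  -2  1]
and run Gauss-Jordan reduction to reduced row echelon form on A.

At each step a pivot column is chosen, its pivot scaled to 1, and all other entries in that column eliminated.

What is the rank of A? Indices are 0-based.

rank = 4

step 1: normalize row 0 (÷-3) = (1, 2/3, -4/3, 0, 1/3)
  row 1: subtract -2×row0 = (0, 13/3, -5/3, 3, -7/3)
  row 2: subtract -1×row0 = (0, 11/3, -10/3, -1, -2/3)
  row 3: subtract -3×row0 = (0, -2, -2, -2, 2)
step 2: normalize row 1 (÷13/3) = (0, 1, -5/13, 9/13, -7/13)
  row 0: subtract 2/3×row1 = (1, 0, -14/13, -6/13, 9/13)
  row 2: subtract 11/3×row1 = (0, 0, -25/13, -46/13, 17/13)
  row 3: subtract -2×row1 = (0, 0, -36/13, -8/13, 12/13)
step 3: normalize row 2 (÷-25/13) = (0, 0, 1, 46/25, -17/25)
  row 0: subtract -14/13×row2 = (1, 0, 0, 38/25, -1/25)
  row 1: subtract -5/13×row2 = (0, 1, 0, 7/5, -4/5)
  row 3: subtract -36/13×row2 = (0, 0, 0, 112/25, -24/25)
step 4: normalize row 3 (÷112/25) = (0, 0, 0, 1, -3/14)
  row 0: subtract 38/25×row3 = (1, 0, 0, 0, 2/7)
  row 1: subtract 7/5×row3 = (0, 1, 0, 0, -1/2)
  row 2: subtract 46/25×row3 = (0, 0, 1, 0, -2/7)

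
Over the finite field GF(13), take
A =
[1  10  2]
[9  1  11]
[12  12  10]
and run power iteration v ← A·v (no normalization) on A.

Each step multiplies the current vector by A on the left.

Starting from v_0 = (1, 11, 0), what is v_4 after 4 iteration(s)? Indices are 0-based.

v_0 = (1, 11, 0).
v_1 = A·v_0 = (7, 7, 1).
v_2 = A·v_1 = (1, 3, 9).
v_3 = A·v_2 = (10, 7, 8).
v_4 = A·v_3 = (5, 3, 11).

v_4 = (5, 3, 11)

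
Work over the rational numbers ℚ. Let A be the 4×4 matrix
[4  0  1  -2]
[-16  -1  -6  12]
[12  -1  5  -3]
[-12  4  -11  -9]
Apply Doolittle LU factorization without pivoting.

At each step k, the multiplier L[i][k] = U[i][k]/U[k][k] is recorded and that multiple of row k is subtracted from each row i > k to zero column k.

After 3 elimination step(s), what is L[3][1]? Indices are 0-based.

[col 0] pivot 4
  R1 -= -4*R0 → (0, -1, -2, 4)  (L[1][0] := -4)
  R2 -= 3*R0 → (0, -1, 2, 3)  (L[2][0] := 3)
  R3 -= -3*R0 → (0, 4, -8, -15)  (L[3][0] := -3)
[col 1] pivot -1
  R2 -= 1*R1 → (0, 0, 4, -1)  (L[2][1] := 1)
  R3 -= -4*R1 → (0, 0, -16, 1)  (L[3][1] := -4)
[col 2] pivot 4
  R3 -= -4*R2 → (0, 0, 0, -3)  (L[3][2] := -4)

L[3][1] = -4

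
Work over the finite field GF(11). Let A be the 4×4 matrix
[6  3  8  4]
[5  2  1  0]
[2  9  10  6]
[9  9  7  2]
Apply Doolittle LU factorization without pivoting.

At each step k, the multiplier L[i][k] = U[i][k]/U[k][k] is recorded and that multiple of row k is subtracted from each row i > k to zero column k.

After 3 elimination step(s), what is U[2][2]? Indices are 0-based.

U[2][2] = 1

k=0: U[0][0]=6
  eliminate (1,0): mult=10, new row 1: (0, 5, 9, 4); set L[1][0]=10
  eliminate (2,0): mult=4, new row 2: (0, 8, 0, 1); set L[2][0]=4
  eliminate (3,0): mult=7, new row 3: (0, 10, 6, 7); set L[3][0]=7
k=1: U[1][1]=5
  eliminate (2,1): mult=6, new row 2: (0, 0, 1, 10); set L[2][1]=6
  eliminate (3,1): mult=2, new row 3: (0, 0, 10, 10); set L[3][1]=2
k=2: U[2][2]=1
  eliminate (3,2): mult=10, new row 3: (0, 0, 0, 9); set L[3][2]=10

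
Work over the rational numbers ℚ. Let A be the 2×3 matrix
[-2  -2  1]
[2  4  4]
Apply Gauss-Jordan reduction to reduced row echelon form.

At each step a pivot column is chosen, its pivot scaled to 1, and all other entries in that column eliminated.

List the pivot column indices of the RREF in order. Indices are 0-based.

pivot columns: 0, 1

[1] R0 /= -2  ⇒  (1, 1, -1/2)
     R1 -= 2·R0  ⇒  (0, 2, 5)
[2] R1 /= 2  ⇒  (0, 1, 5/2)
     R0 -= 1·R1  ⇒  (1, 0, -3)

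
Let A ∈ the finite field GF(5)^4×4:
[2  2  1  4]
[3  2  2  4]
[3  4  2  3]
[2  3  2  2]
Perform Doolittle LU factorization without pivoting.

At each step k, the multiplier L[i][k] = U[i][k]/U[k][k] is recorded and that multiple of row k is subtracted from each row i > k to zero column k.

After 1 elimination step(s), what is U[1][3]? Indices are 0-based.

Step 1: pivot at (0,0) is 2.
  row1 ← row1 − (4)·row0  ⇒  L[1][0]=4, U row1=(0, 4, 3, 3)
  row2 ← row2 − (4)·row0  ⇒  L[2][0]=4, U row2=(0, 1, 3, 2)
  row3 ← row3 − (1)·row0  ⇒  L[3][0]=1, U row3=(0, 1, 1, 3)

U[1][3] = 3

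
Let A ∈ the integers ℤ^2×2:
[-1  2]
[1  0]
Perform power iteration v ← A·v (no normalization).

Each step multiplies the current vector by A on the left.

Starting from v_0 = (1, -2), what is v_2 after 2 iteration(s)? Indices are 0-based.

v_0 = (1, -2).
v_1 = A·v_0 = (-5, 1).
v_2 = A·v_1 = (7, -5).

v_2 = (7, -5)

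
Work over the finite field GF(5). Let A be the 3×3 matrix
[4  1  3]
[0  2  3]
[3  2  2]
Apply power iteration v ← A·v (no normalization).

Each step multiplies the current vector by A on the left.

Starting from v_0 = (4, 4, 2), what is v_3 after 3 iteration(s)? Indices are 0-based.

v_3 = (2, 2, 3)

v_0 = (4, 4, 2).
v_1 = A·v_0 = (1, 4, 4).
v_2 = A·v_1 = (0, 0, 4).
v_3 = A·v_2 = (2, 2, 3).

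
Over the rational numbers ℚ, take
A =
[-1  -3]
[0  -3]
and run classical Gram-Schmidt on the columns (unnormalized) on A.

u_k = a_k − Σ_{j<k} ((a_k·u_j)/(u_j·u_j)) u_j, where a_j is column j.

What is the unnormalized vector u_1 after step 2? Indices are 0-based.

u_1 = (0, -3)

Step 1: u_0 = a_0 = (-1, 0).
Step 2: u_1 = a_1 − (3)·u_0 = (0, -3).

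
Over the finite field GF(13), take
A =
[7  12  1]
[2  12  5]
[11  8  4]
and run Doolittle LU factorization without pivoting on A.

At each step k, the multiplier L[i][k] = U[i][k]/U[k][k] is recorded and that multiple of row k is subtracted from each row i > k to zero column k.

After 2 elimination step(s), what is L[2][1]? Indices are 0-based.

[col 0] pivot 7
  R1 -= 4*R0 → (0, 3, 1)  (L[1][0] := 4)
  R2 -= 9*R0 → (0, 4, 8)  (L[2][0] := 9)
[col 1] pivot 3
  R2 -= 10*R1 → (0, 0, 11)  (L[2][1] := 10)

L[2][1] = 10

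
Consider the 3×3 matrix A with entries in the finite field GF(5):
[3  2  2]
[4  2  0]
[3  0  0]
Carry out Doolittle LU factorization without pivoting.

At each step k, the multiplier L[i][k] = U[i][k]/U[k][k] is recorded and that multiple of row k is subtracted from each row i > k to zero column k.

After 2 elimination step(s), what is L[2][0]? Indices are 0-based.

L[2][0] = 1

[col 0] pivot 3
  R1 -= 3*R0 → (0, 1, 4)  (L[1][0] := 3)
  R2 -= 1*R0 → (0, 3, 3)  (L[2][0] := 1)
[col 1] pivot 1
  R2 -= 3*R1 → (0, 0, 1)  (L[2][1] := 3)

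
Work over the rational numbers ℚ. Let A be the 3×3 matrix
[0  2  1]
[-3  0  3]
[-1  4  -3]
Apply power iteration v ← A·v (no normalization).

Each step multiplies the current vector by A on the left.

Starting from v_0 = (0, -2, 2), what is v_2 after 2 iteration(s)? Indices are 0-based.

v_0 = (0, -2, 2).
v_1 = A·v_0 = (-2, 6, -14).
v_2 = A·v_1 = (-2, -36, 68).

v_2 = (-2, -36, 68)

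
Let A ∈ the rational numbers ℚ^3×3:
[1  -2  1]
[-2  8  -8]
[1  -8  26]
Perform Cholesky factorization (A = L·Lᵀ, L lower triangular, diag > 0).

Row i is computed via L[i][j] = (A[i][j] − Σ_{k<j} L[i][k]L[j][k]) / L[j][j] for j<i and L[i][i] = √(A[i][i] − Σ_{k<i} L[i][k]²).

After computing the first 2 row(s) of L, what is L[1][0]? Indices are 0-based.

Step 1: L[0][0] = √(1) = 1.
  L[1][0] = (-2) / L[0][0] = -2.
Step 2: L[1][1] = √(4) = 2.

L[1][0] = -2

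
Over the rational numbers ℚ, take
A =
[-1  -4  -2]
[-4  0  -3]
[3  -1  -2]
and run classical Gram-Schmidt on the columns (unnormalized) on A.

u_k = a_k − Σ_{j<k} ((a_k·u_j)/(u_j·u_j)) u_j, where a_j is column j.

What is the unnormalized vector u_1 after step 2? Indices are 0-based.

Step 1: u_0 = a_0 = (-1, -4, 3).
Step 2: u_1 = a_1 − (1/26)·u_0 = (-103/26, 2/13, -29/26).

u_1 = (-103/26, 2/13, -29/26)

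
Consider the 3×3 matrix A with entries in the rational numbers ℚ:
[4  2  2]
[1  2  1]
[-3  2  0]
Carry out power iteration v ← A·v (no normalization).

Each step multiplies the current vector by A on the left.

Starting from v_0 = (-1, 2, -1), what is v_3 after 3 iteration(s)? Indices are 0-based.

v_3 = (78, 38, -12)

v_0 = (-1, 2, -1).
v_1 = A·v_0 = (-2, 2, 7).
v_2 = A·v_1 = (10, 9, 10).
v_3 = A·v_2 = (78, 38, -12).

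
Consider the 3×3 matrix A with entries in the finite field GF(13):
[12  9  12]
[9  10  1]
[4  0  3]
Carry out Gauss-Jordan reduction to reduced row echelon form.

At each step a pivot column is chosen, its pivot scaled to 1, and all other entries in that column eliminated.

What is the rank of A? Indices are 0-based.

step 1: normalize row 0 (÷12) = (1, 4, 1)
  row 1: subtract 9×row0 = (0, 0, 5)
  row 2: subtract 4×row0 = (0, 10, 12)
step 2: exchange rows 1,2
step 2: normalize row 1 (÷10) = (0, 1, 9)
  row 0: subtract 4×row1 = (1, 0, 4)
step 3: normalize row 2 (÷5) = (0, 0, 1)
  row 0: subtract 4×row2 = (1, 0, 0)
  row 1: subtract 9×row2 = (0, 1, 0)

rank = 3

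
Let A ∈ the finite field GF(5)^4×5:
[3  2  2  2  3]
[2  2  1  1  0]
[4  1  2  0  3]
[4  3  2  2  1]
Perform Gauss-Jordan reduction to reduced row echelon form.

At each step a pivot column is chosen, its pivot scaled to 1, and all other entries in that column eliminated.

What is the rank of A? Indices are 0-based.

step 1: normalize row 0 (÷3) = (1, 4, 4, 4, 1)
  row 1: subtract 2×row0 = (0, 4, 3, 3, 3)
  row 2: subtract 4×row0 = (0, 0, 1, 4, 4)
  row 3: subtract 4×row0 = (0, 2, 1, 1, 2)
step 2: normalize row 1 (÷4) = (0, 1, 2, 2, 2)
  row 0: subtract 4×row1 = (1, 0, 1, 1, 3)
  row 3: subtract 2×row1 = (0, 0, 2, 2, 3)
step 3: normalize row 2 (÷1) = (0, 0, 1, 4, 4)
  row 0: subtract 1×row2 = (1, 0, 0, 2, 4)
  row 1: subtract 2×row2 = (0, 1, 0, 4, 4)
  row 3: subtract 2×row2 = (0, 0, 0, 4, 0)
step 4: normalize row 3 (÷4) = (0, 0, 0, 1, 0)
  row 0: subtract 2×row3 = (1, 0, 0, 0, 4)
  row 1: subtract 4×row3 = (0, 1, 0, 0, 4)
  row 2: subtract 4×row3 = (0, 0, 1, 0, 4)

rank = 4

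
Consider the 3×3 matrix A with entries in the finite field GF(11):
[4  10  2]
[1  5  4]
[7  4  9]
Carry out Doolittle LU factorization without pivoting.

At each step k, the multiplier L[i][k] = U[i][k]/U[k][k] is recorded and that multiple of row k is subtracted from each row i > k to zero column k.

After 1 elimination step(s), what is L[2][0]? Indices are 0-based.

L[2][0] = 10

Step 1: pivot at (0,0) is 4.
  row1 ← row1 − (3)·row0  ⇒  L[1][0]=3, U row1=(0, 8, 9)
  row2 ← row2 − (10)·row0  ⇒  L[2][0]=10, U row2=(0, 3, 0)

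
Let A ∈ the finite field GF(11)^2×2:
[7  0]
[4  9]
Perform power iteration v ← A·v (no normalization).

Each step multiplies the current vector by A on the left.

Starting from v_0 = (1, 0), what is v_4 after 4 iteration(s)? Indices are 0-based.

v_0 = (1, 0).
v_1 = A·v_0 = (7, 4).
v_2 = A·v_1 = (5, 9).
v_3 = A·v_2 = (2, 2).
v_4 = A·v_3 = (3, 4).

v_4 = (3, 4)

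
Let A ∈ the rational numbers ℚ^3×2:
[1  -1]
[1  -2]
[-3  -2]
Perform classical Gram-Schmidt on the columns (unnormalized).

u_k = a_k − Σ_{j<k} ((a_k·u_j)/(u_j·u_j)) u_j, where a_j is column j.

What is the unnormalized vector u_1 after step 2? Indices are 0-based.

u_1 = (-14/11, -25/11, -13/11)

Step 1: u_0 = a_0 = (1, 1, -3).
Step 2: u_1 = a_1 − (3/11)·u_0 = (-14/11, -25/11, -13/11).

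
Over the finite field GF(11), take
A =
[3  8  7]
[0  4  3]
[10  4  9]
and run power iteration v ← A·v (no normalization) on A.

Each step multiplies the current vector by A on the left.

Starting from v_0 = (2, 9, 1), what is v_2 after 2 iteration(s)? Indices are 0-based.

v_0 = (2, 9, 1).
v_1 = A·v_0 = (8, 6, 10).
v_2 = A·v_1 = (10, 10, 7).

v_2 = (10, 10, 7)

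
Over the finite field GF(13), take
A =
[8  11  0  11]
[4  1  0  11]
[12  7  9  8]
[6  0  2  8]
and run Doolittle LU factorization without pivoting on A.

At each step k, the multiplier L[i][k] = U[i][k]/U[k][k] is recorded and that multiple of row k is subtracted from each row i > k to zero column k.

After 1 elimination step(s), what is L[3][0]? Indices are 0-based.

L[3][0] = 4

k=0: U[0][0]=8
  eliminate (1,0): mult=7, new row 1: (0, 2, 0, 12); set L[1][0]=7
  eliminate (2,0): mult=8, new row 2: (0, 10, 9, 11); set L[2][0]=8
  eliminate (3,0): mult=4, new row 3: (0, 8, 2, 3); set L[3][0]=4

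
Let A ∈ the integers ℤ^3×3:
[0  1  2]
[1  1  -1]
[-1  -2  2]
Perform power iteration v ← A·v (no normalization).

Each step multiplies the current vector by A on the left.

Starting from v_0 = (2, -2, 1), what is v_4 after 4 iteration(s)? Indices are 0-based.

v_4 = (38, -16, 47)

v_0 = (2, -2, 1).
v_1 = A·v_0 = (0, -1, 4).
v_2 = A·v_1 = (7, -5, 10).
v_3 = A·v_2 = (15, -8, 23).
v_4 = A·v_3 = (38, -16, 47).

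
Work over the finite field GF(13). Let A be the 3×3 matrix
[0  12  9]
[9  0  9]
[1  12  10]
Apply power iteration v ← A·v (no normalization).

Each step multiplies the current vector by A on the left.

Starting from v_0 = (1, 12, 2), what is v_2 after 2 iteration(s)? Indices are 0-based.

v_0 = (1, 12, 2).
v_1 = A·v_0 = (6, 1, 9).
v_2 = A·v_1 = (2, 5, 4).

v_2 = (2, 5, 4)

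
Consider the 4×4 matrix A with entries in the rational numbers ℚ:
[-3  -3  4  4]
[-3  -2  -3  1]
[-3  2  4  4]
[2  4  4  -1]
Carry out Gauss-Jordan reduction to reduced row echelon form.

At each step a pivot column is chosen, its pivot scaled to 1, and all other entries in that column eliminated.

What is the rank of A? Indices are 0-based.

step 1: normalize row 0 (÷-3) = (1, 1, -4/3, -4/3)
  row 1: subtract -3×row0 = (0, 1, -7, -3)
  row 2: subtract -3×row0 = (0, 5, 0, 0)
  row 3: subtract 2×row0 = (0, 2, 20/3, 5/3)
step 2: normalize row 1 (÷1) = (0, 1, -7, -3)
  row 0: subtract 1×row1 = (1, 0, 17/3, 5/3)
  row 2: subtract 5×row1 = (0, 0, 35, 15)
  row 3: subtract 2×row1 = (0, 0, 62/3, 23/3)
step 3: normalize row 2 (÷35) = (0, 0, 1, 3/7)
  row 0: subtract 17/3×row2 = (1, 0, 0, -16/21)
  row 1: subtract -7×row2 = (0, 1, 0, 0)
  row 3: subtract 62/3×row2 = (0, 0, 0, -25/21)
step 4: normalize row 3 (÷-25/21) = (0, 0, 0, 1)
  row 0: subtract -16/21×row3 = (1, 0, 0, 0)
  row 2: subtract 3/7×row3 = (0, 0, 1, 0)

rank = 4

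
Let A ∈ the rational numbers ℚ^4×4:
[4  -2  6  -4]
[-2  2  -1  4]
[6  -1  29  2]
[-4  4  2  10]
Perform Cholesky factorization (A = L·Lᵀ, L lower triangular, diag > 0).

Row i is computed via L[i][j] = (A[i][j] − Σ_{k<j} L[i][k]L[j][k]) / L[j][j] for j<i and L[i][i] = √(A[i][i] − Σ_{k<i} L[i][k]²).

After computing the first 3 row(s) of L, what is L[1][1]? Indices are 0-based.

Step 1: L[0][0] = √(4) = 2.
  L[1][0] = (-2) / L[0][0] = -1.
Step 2: L[1][1] = √(1) = 1.
  L[2][0] = (6) / L[0][0] = 3.
  L[2][1] = (2) / L[1][1] = 2.
Step 3: L[2][2] = √(16) = 4.

L[1][1] = 1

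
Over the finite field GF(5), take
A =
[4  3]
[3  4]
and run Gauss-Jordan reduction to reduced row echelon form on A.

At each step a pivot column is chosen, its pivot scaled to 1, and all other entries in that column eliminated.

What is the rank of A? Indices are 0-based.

rank = 2

step 1: normalize row 0 (÷4) = (1, 2)
  row 1: subtract 3×row0 = (0, 3)
step 2: normalize row 1 (÷3) = (0, 1)
  row 0: subtract 2×row1 = (1, 0)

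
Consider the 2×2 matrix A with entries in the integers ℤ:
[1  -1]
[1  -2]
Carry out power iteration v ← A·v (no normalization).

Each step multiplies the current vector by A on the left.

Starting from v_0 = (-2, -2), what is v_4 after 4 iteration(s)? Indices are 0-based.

v_4 = (-4, -10)

v_0 = (-2, -2).
v_1 = A·v_0 = (0, 2).
v_2 = A·v_1 = (-2, -4).
v_3 = A·v_2 = (2, 6).
v_4 = A·v_3 = (-4, -10).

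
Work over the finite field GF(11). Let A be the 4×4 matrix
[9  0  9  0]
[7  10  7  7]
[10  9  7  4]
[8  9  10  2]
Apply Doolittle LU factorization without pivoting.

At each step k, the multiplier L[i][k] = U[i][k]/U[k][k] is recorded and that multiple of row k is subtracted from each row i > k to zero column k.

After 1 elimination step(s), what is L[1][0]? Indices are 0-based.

k=0: U[0][0]=9
  eliminate (1,0): mult=2, new row 1: (0, 10, 0, 7); set L[1][0]=2
  eliminate (2,0): mult=6, new row 2: (0, 9, 8, 4); set L[2][0]=6
  eliminate (3,0): mult=7, new row 3: (0, 9, 2, 2); set L[3][0]=7

L[1][0] = 2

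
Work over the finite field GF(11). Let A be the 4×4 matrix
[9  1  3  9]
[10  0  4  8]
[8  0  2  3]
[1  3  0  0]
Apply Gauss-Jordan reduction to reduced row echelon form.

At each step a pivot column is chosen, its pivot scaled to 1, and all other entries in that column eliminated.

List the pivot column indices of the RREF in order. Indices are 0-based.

pivot(0,0)=9: scale R0 → (1, 5, 4, 1)
  clear (1,0): R1 −= (10)R0 → (0, 5, 8, 9)
  clear (2,0): R2 −= (8)R0 → (0, 4, 3, 6)
  clear (3,0): R3 −= (1)R0 → (0, 9, 7, 10)
pivot(1,1)=5: scale R1 → (0, 1, 6, 4)
  clear (0,1): R0 −= (5)R1 → (1, 0, 7, 3)
  clear (2,1): R2 −= (4)R1 → (0, 0, 1, 1)
  clear (3,1): R3 −= (9)R1 → (0, 0, 8, 7)
pivot(2,2)=1: scale R2 → (0, 0, 1, 1)
  clear (0,2): R0 −= (7)R2 → (1, 0, 0, 7)
  clear (1,2): R1 −= (6)R2 → (0, 1, 0, 9)
  clear (3,2): R3 −= (8)R2 → (0, 0, 0, 10)
pivot(3,3)=10: scale R3 → (0, 0, 0, 1)
  clear (0,3): R0 −= (7)R3 → (1, 0, 0, 0)
  clear (1,3): R1 −= (9)R3 → (0, 1, 0, 0)
  clear (2,3): R2 −= (1)R3 → (0, 0, 1, 0)

pivot columns: 0, 1, 2, 3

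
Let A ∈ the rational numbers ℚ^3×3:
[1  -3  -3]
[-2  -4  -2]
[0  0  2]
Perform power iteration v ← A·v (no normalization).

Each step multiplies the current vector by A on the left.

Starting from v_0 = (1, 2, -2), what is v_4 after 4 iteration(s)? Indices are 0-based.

v_0 = (1, 2, -2).
v_1 = A·v_0 = (1, -6, -4).
v_2 = A·v_1 = (31, 30, -8).
v_3 = A·v_2 = (-35, -166, -16).
v_4 = A·v_3 = (511, 766, -32).

v_4 = (511, 766, -32)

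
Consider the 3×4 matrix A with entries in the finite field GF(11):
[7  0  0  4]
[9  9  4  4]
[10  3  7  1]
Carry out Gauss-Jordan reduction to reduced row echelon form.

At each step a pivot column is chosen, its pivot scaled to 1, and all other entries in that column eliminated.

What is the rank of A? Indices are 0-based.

[1] R0 /= 7  ⇒  (1, 0, 0, 10)
     R1 -= 9·R0  ⇒  (0, 9, 4, 2)
     R2 -= 10·R0  ⇒  (0, 3, 7, 0)
[2] R1 /= 9  ⇒  (0, 1, 9, 10)
     R2 -= 3·R1  ⇒  (0, 0, 2, 3)
[3] R2 /= 2  ⇒  (0, 0, 1, 7)
     R1 -= 9·R2  ⇒  (0, 1, 0, 2)

rank = 3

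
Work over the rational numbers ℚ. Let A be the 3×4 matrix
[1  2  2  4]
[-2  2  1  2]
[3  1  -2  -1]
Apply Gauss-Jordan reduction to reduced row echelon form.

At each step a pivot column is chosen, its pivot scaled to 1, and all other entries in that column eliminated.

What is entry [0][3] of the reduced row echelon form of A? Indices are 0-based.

[1] R0 /= 1  ⇒  (1, 2, 2, 4)
     R1 -= -2·R0  ⇒  (0, 6, 5, 10)
     R2 -= 3·R0  ⇒  (0, -5, -8, -13)
[2] R1 /= 6  ⇒  (0, 1, 5/6, 5/3)
     R0 -= 2·R1  ⇒  (1, 0, 1/3, 2/3)
     R2 -= -5·R1  ⇒  (0, 0, -23/6, -14/3)
[3] R2 /= -23/6  ⇒  (0, 0, 1, 28/23)
     R0 -= 1/3·R2  ⇒  (1, 0, 0, 6/23)
     R1 -= 5/6·R2  ⇒  (0, 1, 0, 15/23)

M[0][3] = 6/23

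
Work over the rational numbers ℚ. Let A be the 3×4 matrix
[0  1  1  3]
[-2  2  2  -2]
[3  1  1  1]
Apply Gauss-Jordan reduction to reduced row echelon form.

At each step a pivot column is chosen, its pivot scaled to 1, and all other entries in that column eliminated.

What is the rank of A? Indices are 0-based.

rank = 3

[1] R0 <-> R1
[1] R0 /= -2  ⇒  (1, -1, -1, 1)
     R2 -= 3·R0  ⇒  (0, 4, 4, -2)
[2] R1 /= 1  ⇒  (0, 1, 1, 3)
     R0 -= -1·R1  ⇒  (1, 0, 0, 4)
     R2 -= 4·R1  ⇒  (0, 0, 0, -14)
column 2 empty below row 2
[3] R2 /= -14  ⇒  (0, 0, 0, 1)
     R0 -= 4·R2  ⇒  (1, 0, 0, 0)
     R1 -= 3·R2  ⇒  (0, 1, 1, 0)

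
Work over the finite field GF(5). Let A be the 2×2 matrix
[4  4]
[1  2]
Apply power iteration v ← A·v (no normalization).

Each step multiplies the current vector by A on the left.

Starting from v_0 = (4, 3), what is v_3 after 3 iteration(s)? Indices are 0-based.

v_0 = (4, 3).
v_1 = A·v_0 = (3, 0).
v_2 = A·v_1 = (2, 3).
v_3 = A·v_2 = (0, 3).

v_3 = (0, 3)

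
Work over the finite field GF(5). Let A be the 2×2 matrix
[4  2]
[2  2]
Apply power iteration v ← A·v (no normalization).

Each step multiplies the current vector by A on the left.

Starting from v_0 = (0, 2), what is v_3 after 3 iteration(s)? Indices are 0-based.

v_3 = (3, 0)

v_0 = (0, 2).
v_1 = A·v_0 = (4, 4).
v_2 = A·v_1 = (4, 1).
v_3 = A·v_2 = (3, 0).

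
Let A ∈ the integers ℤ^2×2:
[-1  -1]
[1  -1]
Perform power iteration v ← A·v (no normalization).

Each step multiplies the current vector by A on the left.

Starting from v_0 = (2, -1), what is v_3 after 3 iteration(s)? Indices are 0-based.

v_3 = (6, 2)

v_0 = (2, -1).
v_1 = A·v_0 = (-1, 3).
v_2 = A·v_1 = (-2, -4).
v_3 = A·v_2 = (6, 2).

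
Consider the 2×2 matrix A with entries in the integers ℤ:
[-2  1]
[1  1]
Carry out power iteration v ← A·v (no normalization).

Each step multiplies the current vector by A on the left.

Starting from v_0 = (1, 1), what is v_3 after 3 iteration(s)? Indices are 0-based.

v_0 = (1, 1).
v_1 = A·v_0 = (-1, 2).
v_2 = A·v_1 = (4, 1).
v_3 = A·v_2 = (-7, 5).

v_3 = (-7, 5)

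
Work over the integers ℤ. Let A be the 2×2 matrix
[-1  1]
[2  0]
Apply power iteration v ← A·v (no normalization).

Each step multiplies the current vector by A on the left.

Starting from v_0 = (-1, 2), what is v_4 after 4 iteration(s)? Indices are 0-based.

v_0 = (-1, 2).
v_1 = A·v_0 = (3, -2).
v_2 = A·v_1 = (-5, 6).
v_3 = A·v_2 = (11, -10).
v_4 = A·v_3 = (-21, 22).

v_4 = (-21, 22)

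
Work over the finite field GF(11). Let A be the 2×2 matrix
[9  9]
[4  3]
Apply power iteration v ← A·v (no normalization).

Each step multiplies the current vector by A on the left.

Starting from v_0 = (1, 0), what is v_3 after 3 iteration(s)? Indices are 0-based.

v_3 = (0, 7)

v_0 = (1, 0).
v_1 = A·v_0 = (9, 4).
v_2 = A·v_1 = (7, 4).
v_3 = A·v_2 = (0, 7).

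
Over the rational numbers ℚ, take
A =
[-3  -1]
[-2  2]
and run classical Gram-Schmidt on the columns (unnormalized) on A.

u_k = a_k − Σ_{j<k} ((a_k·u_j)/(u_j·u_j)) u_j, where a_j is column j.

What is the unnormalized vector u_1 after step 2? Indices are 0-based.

Step 1: u_0 = a_0 = (-3, -2).
Step 2: u_1 = a_1 − (-1/13)·u_0 = (-16/13, 24/13).

u_1 = (-16/13, 24/13)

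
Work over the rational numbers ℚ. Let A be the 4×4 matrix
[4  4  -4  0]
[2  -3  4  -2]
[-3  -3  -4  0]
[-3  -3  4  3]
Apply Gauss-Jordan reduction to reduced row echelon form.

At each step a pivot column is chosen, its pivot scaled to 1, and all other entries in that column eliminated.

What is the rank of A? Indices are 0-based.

step 1: normalize row 0 (÷4) = (1, 1, -1, 0)
  row 1: subtract 2×row0 = (0, -5, 6, -2)
  row 2: subtract -3×row0 = (0, 0, -7, 0)
  row 3: subtract -3×row0 = (0, 0, 1, 3)
step 2: normalize row 1 (÷-5) = (0, 1, -6/5, 2/5)
  row 0: subtract 1×row1 = (1, 0, 1/5, -2/5)
step 3: normalize row 2 (÷-7) = (0, 0, 1, 0)
  row 0: subtract 1/5×row2 = (1, 0, 0, -2/5)
  row 1: subtract -6/5×row2 = (0, 1, 0, 2/5)
  row 3: subtract 1×row2 = (0, 0, 0, 3)
step 4: normalize row 3 (÷3) = (0, 0, 0, 1)
  row 0: subtract -2/5×row3 = (1, 0, 0, 0)
  row 1: subtract 2/5×row3 = (0, 1, 0, 0)

rank = 4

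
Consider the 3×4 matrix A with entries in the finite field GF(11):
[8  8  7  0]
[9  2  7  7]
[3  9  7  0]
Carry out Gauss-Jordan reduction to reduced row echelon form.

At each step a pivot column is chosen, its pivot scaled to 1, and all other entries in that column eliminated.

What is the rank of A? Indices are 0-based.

step 1: normalize row 0 (÷8) = (1, 1, 5, 0)
  row 1: subtract 9×row0 = (0, 4, 6, 7)
  row 2: subtract 3×row0 = (0, 6, 3, 0)
step 2: normalize row 1 (÷4) = (0, 1, 7, 10)
  row 0: subtract 1×row1 = (1, 0, 9, 1)
  row 2: subtract 6×row1 = (0, 0, 5, 6)
step 3: normalize row 2 (÷5) = (0, 0, 1, 10)
  row 0: subtract 9×row2 = (1, 0, 0, 10)
  row 1: subtract 7×row2 = (0, 1, 0, 6)

rank = 3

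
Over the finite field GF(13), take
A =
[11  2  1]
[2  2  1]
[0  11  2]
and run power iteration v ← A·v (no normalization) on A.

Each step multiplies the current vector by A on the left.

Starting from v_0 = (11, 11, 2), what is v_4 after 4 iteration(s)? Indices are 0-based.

v_0 = (11, 11, 2).
v_1 = A·v_0 = (2, 7, 8).
v_2 = A·v_1 = (5, 0, 2).
v_3 = A·v_2 = (5, 12, 4).
v_4 = A·v_3 = (5, 12, 10).

v_4 = (5, 12, 10)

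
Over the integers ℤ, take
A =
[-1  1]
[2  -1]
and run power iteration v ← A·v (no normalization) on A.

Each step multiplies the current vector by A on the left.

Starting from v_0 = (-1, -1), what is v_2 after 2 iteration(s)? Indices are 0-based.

v_0 = (-1, -1).
v_1 = A·v_0 = (0, -1).
v_2 = A·v_1 = (-1, 1).

v_2 = (-1, 1)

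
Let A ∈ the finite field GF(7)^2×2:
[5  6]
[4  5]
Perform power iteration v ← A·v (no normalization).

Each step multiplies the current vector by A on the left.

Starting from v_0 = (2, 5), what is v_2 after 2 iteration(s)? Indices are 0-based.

v_2 = (6, 3)

v_0 = (2, 5).
v_1 = A·v_0 = (5, 5).
v_2 = A·v_1 = (6, 3).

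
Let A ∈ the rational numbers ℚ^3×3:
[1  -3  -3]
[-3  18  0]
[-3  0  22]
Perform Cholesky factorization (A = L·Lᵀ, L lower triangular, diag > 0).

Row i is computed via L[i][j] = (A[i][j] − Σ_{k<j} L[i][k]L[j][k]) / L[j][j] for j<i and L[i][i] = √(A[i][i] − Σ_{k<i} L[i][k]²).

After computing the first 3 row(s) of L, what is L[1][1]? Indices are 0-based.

Step 1: L[0][0] = √(1) = 1.
  L[1][0] = (-3) / L[0][0] = -3.
Step 2: L[1][1] = √(9) = 3.
  L[2][0] = (-3) / L[0][0] = -3.
  L[2][1] = (-9) / L[1][1] = -3.
Step 3: L[2][2] = √(4) = 2.

L[1][1] = 3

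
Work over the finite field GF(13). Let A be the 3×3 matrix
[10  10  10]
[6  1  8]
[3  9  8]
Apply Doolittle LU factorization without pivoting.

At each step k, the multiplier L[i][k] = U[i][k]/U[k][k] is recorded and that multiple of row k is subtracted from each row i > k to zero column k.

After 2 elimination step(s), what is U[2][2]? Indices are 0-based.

U[2][2] = 10

k=0: U[0][0]=10
  eliminate (1,0): mult=11, new row 1: (0, 8, 2); set L[1][0]=11
  eliminate (2,0): mult=12, new row 2: (0, 6, 5); set L[2][0]=12
k=1: U[1][1]=8
  eliminate (2,1): mult=4, new row 2: (0, 0, 10); set L[2][1]=4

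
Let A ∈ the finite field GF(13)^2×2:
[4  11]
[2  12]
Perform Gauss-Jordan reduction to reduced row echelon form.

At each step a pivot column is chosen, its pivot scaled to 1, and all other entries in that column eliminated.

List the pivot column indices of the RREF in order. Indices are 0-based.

pivot columns: 0

step 1: normalize row 0 (÷4) = (1, 6)
  row 1: subtract 2×row0 = (0, 0)
skip col 1 (zero from row 1)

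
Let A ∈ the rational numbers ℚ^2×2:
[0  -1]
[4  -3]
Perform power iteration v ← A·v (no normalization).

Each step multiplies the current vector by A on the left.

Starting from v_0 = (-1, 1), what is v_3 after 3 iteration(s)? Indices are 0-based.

v_0 = (-1, 1).
v_1 = A·v_0 = (-1, -7).
v_2 = A·v_1 = (7, 17).
v_3 = A·v_2 = (-17, -23).

v_3 = (-17, -23)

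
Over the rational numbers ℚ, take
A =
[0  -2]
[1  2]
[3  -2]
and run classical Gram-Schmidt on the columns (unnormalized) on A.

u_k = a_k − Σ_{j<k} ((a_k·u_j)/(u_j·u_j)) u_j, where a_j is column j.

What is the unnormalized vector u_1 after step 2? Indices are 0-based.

Step 1: u_0 = a_0 = (0, 1, 3).
Step 2: u_1 = a_1 − (-2/5)·u_0 = (-2, 12/5, -4/5).

u_1 = (-2, 12/5, -4/5)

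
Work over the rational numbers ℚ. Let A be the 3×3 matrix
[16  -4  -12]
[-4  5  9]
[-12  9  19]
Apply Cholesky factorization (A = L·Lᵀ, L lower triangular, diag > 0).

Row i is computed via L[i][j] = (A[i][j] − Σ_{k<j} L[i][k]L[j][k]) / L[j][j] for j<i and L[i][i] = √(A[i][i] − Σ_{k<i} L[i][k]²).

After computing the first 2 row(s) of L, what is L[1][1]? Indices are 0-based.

Step 1: L[0][0] = √(16) = 4.
  L[1][0] = (-4) / L[0][0] = -1.
Step 2: L[1][1] = √(4) = 2.

L[1][1] = 2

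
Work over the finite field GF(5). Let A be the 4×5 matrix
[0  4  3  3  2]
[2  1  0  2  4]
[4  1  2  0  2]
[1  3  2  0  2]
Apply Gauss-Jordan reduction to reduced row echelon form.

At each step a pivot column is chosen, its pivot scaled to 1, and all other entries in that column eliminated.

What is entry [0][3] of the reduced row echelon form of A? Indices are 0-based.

M[0][3] = 2

pivot(0,0): swap R0↔R1
pivot(0,0)=2: scale R0 → (1, 3, 0, 1, 2)
  clear (2,0): R2 −= (4)R0 → (0, 4, 2, 1, 4)
  clear (3,0): R3 −= (1)R0 → (0, 0, 2, 4, 0)
pivot(1,1)=4: scale R1 → (0, 1, 2, 2, 3)
  clear (0,1): R0 −= (3)R1 → (1, 0, 4, 0, 3)
  clear (2,1): R2 −= (4)R1 → (0, 0, 4, 3, 2)
pivot(2,2)=4: scale R2 → (0, 0, 1, 2, 3)
  clear (0,2): R0 −= (4)R2 → (1, 0, 0, 2, 1)
  clear (1,2): R1 −= (2)R2 → (0, 1, 0, 3, 2)
  clear (3,2): R3 −= (2)R2 → (0, 0, 0, 0, 4)
col 3: no nonzero at/below row 3; advance.
pivot(3,4)=4: scale R3 → (0, 0, 0, 0, 1)
  clear (0,4): R0 −= (1)R3 → (1, 0, 0, 2, 0)
  clear (1,4): R1 −= (2)R3 → (0, 1, 0, 3, 0)
  clear (2,4): R2 −= (3)R3 → (0, 0, 1, 2, 0)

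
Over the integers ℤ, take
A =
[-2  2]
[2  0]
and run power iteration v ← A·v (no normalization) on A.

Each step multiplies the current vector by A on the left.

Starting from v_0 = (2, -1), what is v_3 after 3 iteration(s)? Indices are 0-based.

v_3 = (-64, 40)

v_0 = (2, -1).
v_1 = A·v_0 = (-6, 4).
v_2 = A·v_1 = (20, -12).
v_3 = A·v_2 = (-64, 40).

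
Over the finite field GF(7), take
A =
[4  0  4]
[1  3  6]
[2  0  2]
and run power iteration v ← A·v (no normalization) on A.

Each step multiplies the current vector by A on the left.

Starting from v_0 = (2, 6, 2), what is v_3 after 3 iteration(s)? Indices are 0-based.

v_3 = (2, 3, 1)

v_0 = (2, 6, 2).
v_1 = A·v_0 = (2, 4, 1).
v_2 = A·v_1 = (5, 6, 6).
v_3 = A·v_2 = (2, 3, 1).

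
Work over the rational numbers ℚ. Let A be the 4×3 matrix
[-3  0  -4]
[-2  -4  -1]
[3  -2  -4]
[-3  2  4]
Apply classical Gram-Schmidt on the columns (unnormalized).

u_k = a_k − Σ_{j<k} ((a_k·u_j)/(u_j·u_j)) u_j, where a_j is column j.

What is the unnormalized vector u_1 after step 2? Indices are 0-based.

Step 1: u_0 = a_0 = (-3, -2, 3, -3).
Step 2: u_1 = a_1 − (-4/31)·u_0 = (-12/31, -132/31, -50/31, 50/31).

u_1 = (-12/31, -132/31, -50/31, 50/31)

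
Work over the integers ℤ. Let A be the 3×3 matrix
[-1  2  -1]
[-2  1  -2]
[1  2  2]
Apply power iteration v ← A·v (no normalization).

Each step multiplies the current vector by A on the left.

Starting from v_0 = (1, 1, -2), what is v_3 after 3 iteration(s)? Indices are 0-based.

v_0 = (1, 1, -2).
v_1 = A·v_0 = (3, 3, -1).
v_2 = A·v_1 = (4, -1, 7).
v_3 = A·v_2 = (-13, -23, 16).

v_3 = (-13, -23, 16)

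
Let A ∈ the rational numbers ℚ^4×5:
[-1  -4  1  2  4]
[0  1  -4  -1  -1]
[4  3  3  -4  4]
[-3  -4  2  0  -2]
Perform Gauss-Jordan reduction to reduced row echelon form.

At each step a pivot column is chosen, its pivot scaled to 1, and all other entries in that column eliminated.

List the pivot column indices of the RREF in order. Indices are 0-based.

pivot columns: 0, 1, 2, 3

pivot(0,0)=-1: scale R0 → (1, 4, -1, -2, -4)
  clear (2,0): R2 −= (4)R0 → (0, -13, 7, 4, 20)
  clear (3,0): R3 −= (-3)R0 → (0, 8, -1, -6, -14)
pivot(1,1)=1: scale R1 → (0, 1, -4, -1, -1)
  clear (0,1): R0 −= (4)R1 → (1, 0, 15, 2, 0)
  clear (2,1): R2 −= (-13)R1 → (0, 0, -45, -9, 7)
  clear (3,1): R3 −= (8)R1 → (0, 0, 31, 2, -6)
pivot(2,2)=-45: scale R2 → (0, 0, 1, 1/5, -7/45)
  clear (0,2): R0 −= (15)R2 → (1, 0, 0, -1, 7/3)
  clear (1,2): R1 −= (-4)R2 → (0, 1, 0, -1/5, -73/45)
  clear (3,2): R3 −= (31)R2 → (0, 0, 0, -21/5, -53/45)
pivot(3,3)=-21/5: scale R3 → (0, 0, 0, 1, 53/189)
  clear (0,3): R0 −= (-1)R3 → (1, 0, 0, 0, 494/189)
  clear (1,3): R1 −= (-1/5)R3 → (0, 1, 0, 0, -296/189)
  clear (2,3): R2 −= (1/5)R3 → (0, 0, 1, 0, -40/189)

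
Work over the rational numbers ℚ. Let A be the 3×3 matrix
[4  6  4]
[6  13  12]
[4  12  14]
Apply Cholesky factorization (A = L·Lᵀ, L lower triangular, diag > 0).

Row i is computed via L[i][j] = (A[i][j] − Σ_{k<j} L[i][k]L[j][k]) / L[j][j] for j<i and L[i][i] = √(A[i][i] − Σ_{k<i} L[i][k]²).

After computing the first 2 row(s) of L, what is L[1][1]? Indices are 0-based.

L[1][1] = 2

Step 1: L[0][0] = √(4) = 2.
  L[1][0] = (6) / L[0][0] = 3.
Step 2: L[1][1] = √(4) = 2.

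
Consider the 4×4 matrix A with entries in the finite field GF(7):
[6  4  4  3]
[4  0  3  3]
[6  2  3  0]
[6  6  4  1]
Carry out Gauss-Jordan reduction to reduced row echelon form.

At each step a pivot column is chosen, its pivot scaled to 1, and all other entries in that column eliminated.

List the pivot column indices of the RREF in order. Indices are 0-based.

step 1: normalize row 0 (÷6) = (1, 3, 3, 4)
  row 1: subtract 4×row0 = (0, 2, 5, 1)
  row 2: subtract 6×row0 = (0, 5, 6, 4)
  row 3: subtract 6×row0 = (0, 2, 0, 5)
step 2: normalize row 1 (÷2) = (0, 1, 6, 4)
  row 0: subtract 3×row1 = (1, 0, 6, 6)
  row 2: subtract 5×row1 = (0, 0, 4, 5)
  row 3: subtract 2×row1 = (0, 0, 2, 4)
step 3: normalize row 2 (÷4) = (0, 0, 1, 3)
  row 0: subtract 6×row2 = (1, 0, 0, 2)
  row 1: subtract 6×row2 = (0, 1, 0, 0)
  row 3: subtract 2×row2 = (0, 0, 0, 5)
step 4: normalize row 3 (÷5) = (0, 0, 0, 1)
  row 0: subtract 2×row3 = (1, 0, 0, 0)
  row 2: subtract 3×row3 = (0, 0, 1, 0)

pivot columns: 0, 1, 2, 3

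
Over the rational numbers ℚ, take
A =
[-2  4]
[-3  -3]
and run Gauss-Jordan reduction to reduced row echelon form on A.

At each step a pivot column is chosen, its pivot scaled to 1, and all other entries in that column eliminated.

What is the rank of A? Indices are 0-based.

rank = 2

pivot(0,0)=-2: scale R0 → (1, -2)
  clear (1,0): R1 −= (-3)R0 → (0, -9)
pivot(1,1)=-9: scale R1 → (0, 1)
  clear (0,1): R0 −= (-2)R1 → (1, 0)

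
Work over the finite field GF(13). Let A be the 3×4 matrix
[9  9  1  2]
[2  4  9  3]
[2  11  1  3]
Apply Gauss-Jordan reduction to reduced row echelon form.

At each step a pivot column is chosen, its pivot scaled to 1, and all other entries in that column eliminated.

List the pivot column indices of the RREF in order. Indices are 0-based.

pivot columns: 0, 1, 2

step 1: normalize row 0 (÷9) = (1, 1, 3, 6)
  row 1: subtract 2×row0 = (0, 2, 3, 4)
  row 2: subtract 2×row0 = (0, 9, 8, 4)
step 2: normalize row 1 (÷2) = (0, 1, 8, 2)
  row 0: subtract 1×row1 = (1, 0, 8, 4)
  row 2: subtract 9×row1 = (0, 0, 1, 12)
step 3: normalize row 2 (÷1) = (0, 0, 1, 12)
  row 0: subtract 8×row2 = (1, 0, 0, 12)
  row 1: subtract 8×row2 = (0, 1, 0, 10)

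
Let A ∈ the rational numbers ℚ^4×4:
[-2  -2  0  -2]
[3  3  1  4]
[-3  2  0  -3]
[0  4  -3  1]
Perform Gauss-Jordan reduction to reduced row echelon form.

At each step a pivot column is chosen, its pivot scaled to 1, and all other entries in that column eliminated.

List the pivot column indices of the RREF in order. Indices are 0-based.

step 1: normalize row 0 (÷-2) = (1, 1, 0, 1)
  row 1: subtract 3×row0 = (0, 0, 1, 1)
  row 2: subtract -3×row0 = (0, 5, 0, 0)
step 2: exchange rows 1,2
step 2: normalize row 1 (÷5) = (0, 1, 0, 0)
  row 0: subtract 1×row1 = (1, 0, 0, 1)
  row 3: subtract 4×row1 = (0, 0, -3, 1)
step 3: normalize row 2 (÷1) = (0, 0, 1, 1)
  row 3: subtract -3×row2 = (0, 0, 0, 4)
step 4: normalize row 3 (÷4) = (0, 0, 0, 1)
  row 0: subtract 1×row3 = (1, 0, 0, 0)
  row 2: subtract 1×row3 = (0, 0, 1, 0)

pivot columns: 0, 1, 2, 3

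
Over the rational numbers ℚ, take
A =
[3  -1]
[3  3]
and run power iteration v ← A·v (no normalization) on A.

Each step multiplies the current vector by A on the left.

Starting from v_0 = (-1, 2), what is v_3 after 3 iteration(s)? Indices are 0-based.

v_3 = (-48, -72)

v_0 = (-1, 2).
v_1 = A·v_0 = (-5, 3).
v_2 = A·v_1 = (-18, -6).
v_3 = A·v_2 = (-48, -72).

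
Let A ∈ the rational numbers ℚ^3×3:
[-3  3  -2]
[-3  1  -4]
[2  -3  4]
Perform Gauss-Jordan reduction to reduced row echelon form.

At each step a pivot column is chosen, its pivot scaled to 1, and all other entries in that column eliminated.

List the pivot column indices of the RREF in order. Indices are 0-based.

step 1: normalize row 0 (÷-3) = (1, -1, 2/3)
  row 1: subtract -3×row0 = (0, -2, -2)
  row 2: subtract 2×row0 = (0, -1, 8/3)
step 2: normalize row 1 (÷-2) = (0, 1, 1)
  row 0: subtract -1×row1 = (1, 0, 5/3)
  row 2: subtract -1×row1 = (0, 0, 11/3)
step 3: normalize row 2 (÷11/3) = (0, 0, 1)
  row 0: subtract 5/3×row2 = (1, 0, 0)
  row 1: subtract 1×row2 = (0, 1, 0)

pivot columns: 0, 1, 2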